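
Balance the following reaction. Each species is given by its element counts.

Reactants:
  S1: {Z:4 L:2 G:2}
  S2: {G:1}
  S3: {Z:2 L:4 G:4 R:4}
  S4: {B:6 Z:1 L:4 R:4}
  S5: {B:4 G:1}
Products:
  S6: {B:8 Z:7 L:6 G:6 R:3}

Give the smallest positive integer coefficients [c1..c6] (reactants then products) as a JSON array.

B: 6·0+3·0+1·0+2·6+5·4 = 32 | 4·8 = 32
Z: 6·4+3·0+1·2+2·1+5·0 = 28 | 4·7 = 28
L: 6·2+3·0+1·4+2·4+5·0 = 24 | 4·6 = 24
G: 6·2+3·1+1·4+2·0+5·1 = 24 | 4·6 = 24
R: 6·0+3·0+1·4+2·4+5·0 = 12 | 4·3 = 12
gcd(6,3,1,2,5,4) = 1

Coefficients: [6, 3, 1, 2, 5, 4]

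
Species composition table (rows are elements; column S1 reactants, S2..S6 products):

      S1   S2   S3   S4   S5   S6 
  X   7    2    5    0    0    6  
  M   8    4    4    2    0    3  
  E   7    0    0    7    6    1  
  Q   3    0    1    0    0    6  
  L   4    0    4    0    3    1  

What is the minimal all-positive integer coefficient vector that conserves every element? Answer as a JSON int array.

X: 5·7 = 35 | 4·2+3·5+3·0+2·0+2·6 = 35
M: 5·8 = 40 | 4·4+3·4+3·2+2·0+2·3 = 40
E: 5·7 = 35 | 4·0+3·0+3·7+2·6+2·1 = 35
Q: 5·3 = 15 | 4·0+3·1+3·0+2·0+2·6 = 15
L: 5·4 = 20 | 4·0+3·4+3·0+2·3+2·1 = 20
gcd(5,4,3,3,2,2) = 1

Coefficients: [5, 4, 3, 3, 2, 2]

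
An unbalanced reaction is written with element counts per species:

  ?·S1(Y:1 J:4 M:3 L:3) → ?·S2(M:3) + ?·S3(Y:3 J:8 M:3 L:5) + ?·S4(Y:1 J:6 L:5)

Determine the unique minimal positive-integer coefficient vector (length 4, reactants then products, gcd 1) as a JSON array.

Coefficients: [5, 4, 1, 2]

Y: 5·1 = 5 | 4·0+1·3+2·1 = 5
J: 5·4 = 20 | 4·0+1·8+2·6 = 20
M: 5·3 = 15 | 4·3+1·3+2·0 = 15
L: 5·3 = 15 | 4·0+1·5+2·5 = 15
gcd(5,4,1,2) = 1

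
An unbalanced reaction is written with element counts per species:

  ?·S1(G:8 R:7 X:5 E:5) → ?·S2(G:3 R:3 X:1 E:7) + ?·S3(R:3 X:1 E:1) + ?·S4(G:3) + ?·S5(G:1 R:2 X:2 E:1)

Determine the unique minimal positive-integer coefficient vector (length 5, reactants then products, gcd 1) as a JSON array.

Coefficients: [3, 1, 2, 5, 6]

G: 3·8 = 24 | 1·3+2·0+5·3+6·1 = 24
R: 3·7 = 21 | 1·3+2·3+5·0+6·2 = 21
X: 3·5 = 15 | 1·1+2·1+5·0+6·2 = 15
E: 3·5 = 15 | 1·7+2·1+5·0+6·1 = 15
gcd(3,1,2,5,6) = 1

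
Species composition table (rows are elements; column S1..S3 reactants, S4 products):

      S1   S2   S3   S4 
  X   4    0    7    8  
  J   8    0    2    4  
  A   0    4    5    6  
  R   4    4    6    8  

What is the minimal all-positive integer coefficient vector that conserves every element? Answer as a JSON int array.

X: 1·4+1·0+4·7 = 32 | 4·8 = 32
J: 1·8+1·0+4·2 = 16 | 4·4 = 16
A: 1·0+1·4+4·5 = 24 | 4·6 = 24
R: 1·4+1·4+4·6 = 32 | 4·8 = 32
gcd(1,1,4,4) = 1

Coefficients: [1, 1, 4, 4]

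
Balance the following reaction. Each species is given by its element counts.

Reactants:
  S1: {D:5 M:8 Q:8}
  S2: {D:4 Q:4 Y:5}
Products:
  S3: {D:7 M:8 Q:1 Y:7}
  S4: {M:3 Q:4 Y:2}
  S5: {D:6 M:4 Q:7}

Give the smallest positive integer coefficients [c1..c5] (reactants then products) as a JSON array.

Coefficients: [5, 3, 1, 4, 5]

D: 5·5+3·4 = 37 | 1·7+4·0+5·6 = 37
M: 5·8+3·0 = 40 | 1·8+4·3+5·4 = 40
Q: 5·8+3·4 = 52 | 1·1+4·4+5·7 = 52
Y: 5·0+3·5 = 15 | 1·7+4·2+5·0 = 15
gcd(5,3,1,4,5) = 1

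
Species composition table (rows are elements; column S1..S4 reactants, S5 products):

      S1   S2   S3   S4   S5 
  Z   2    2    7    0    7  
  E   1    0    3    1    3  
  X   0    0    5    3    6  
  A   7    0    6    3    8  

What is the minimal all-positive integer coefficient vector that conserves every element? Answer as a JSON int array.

Coefficients: [1, 6, 3, 5, 5]

Z: 1·2+6·2+3·7+5·0 = 35 | 5·7 = 35
E: 1·1+6·0+3·3+5·1 = 15 | 5·3 = 15
X: 1·0+6·0+3·5+5·3 = 30 | 5·6 = 30
A: 1·7+6·0+3·6+5·3 = 40 | 5·8 = 40
gcd(1,6,3,5,5) = 1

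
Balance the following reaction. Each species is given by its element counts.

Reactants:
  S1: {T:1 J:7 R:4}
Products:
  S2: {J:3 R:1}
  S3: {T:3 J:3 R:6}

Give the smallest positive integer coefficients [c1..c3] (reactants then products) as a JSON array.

T: 3·1 = 3 | 6·0+1·3 = 3
J: 3·7 = 21 | 6·3+1·3 = 21
R: 3·4 = 12 | 6·1+1·6 = 12
gcd(3,6,1) = 1

Coefficients: [3, 6, 1]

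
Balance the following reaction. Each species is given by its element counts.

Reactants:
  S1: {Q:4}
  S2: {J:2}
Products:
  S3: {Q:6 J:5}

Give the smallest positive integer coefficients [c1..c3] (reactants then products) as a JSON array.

Coefficients: [3, 5, 2]

Q: 3·4+5·0 = 12 | 2·6 = 12
J: 3·0+5·2 = 10 | 2·5 = 10
gcd(3,5,2) = 1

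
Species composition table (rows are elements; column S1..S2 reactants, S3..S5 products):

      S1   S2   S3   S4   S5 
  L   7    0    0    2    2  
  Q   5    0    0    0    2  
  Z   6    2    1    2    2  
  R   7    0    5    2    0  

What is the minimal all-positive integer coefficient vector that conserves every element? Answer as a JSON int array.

L: 2·7+2·0 = 14 | 2·0+2·2+5·2 = 14
Q: 2·5+2·0 = 10 | 2·0+2·0+5·2 = 10
Z: 2·6+2·2 = 16 | 2·1+2·2+5·2 = 16
R: 2·7+2·0 = 14 | 2·5+2·2+5·0 = 14
gcd(2,2,2,2,5) = 1

Coefficients: [2, 2, 2, 2, 5]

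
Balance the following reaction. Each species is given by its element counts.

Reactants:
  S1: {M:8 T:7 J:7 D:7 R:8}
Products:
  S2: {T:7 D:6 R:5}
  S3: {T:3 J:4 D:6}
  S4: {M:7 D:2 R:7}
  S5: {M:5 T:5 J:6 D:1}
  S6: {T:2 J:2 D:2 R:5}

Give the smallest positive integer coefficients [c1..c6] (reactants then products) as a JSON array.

Coefficients: [6, 1, 3, 4, 4, 3]

M: 6·8 = 48 | 1·0+3·0+4·7+4·5+3·0 = 48
T: 6·7 = 42 | 1·7+3·3+4·0+4·5+3·2 = 42
J: 6·7 = 42 | 1·0+3·4+4·0+4·6+3·2 = 42
D: 6·7 = 42 | 1·6+3·6+4·2+4·1+3·2 = 42
R: 6·8 = 48 | 1·5+3·0+4·7+4·0+3·5 = 48
gcd(6,1,3,4,4,3) = 1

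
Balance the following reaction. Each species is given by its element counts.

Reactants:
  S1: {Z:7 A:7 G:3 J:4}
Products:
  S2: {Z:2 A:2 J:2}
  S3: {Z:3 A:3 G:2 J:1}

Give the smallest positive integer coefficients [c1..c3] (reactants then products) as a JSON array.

Coefficients: [4, 5, 6]

Z: 4·7 = 28 | 5·2+6·3 = 28
A: 4·7 = 28 | 5·2+6·3 = 28
G: 4·3 = 12 | 5·0+6·2 = 12
J: 4·4 = 16 | 5·2+6·1 = 16
gcd(4,5,6) = 1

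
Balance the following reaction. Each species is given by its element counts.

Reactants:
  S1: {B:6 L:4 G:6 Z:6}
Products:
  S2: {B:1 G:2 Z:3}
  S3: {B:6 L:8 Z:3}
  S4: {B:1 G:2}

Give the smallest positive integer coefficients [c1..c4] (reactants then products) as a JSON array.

B: 2·6 = 12 | 3·1+1·6+3·1 = 12
L: 2·4 = 8 | 3·0+1·8+3·0 = 8
G: 2·6 = 12 | 3·2+1·0+3·2 = 12
Z: 2·6 = 12 | 3·3+1·3+3·0 = 12
gcd(2,3,1,3) = 1

Coefficients: [2, 3, 1, 3]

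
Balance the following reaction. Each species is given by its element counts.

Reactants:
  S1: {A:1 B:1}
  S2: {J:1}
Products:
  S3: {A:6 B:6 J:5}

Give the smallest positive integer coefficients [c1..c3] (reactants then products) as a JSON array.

Coefficients: [6, 5, 1]

A: 6·1+5·0 = 6 | 1·6 = 6
B: 6·1+5·0 = 6 | 1·6 = 6
J: 6·0+5·1 = 5 | 1·5 = 5
gcd(6,5,1) = 1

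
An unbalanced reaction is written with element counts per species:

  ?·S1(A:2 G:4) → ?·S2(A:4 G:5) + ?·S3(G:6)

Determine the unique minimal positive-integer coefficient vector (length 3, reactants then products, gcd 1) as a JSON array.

Coefficients: [4, 2, 1]

A: 4·2 = 8 | 2·4+1·0 = 8
G: 4·4 = 16 | 2·5+1·6 = 16
gcd(4,2,1) = 1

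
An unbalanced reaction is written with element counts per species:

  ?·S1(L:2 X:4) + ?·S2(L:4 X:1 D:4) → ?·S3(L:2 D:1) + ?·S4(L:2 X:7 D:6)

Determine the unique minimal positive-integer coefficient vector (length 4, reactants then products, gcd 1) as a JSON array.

Coefficients: [1, 3, 6, 1]

L: 1·2+3·4 = 14 | 6·2+1·2 = 14
X: 1·4+3·1 = 7 | 6·0+1·7 = 7
D: 1·0+3·4 = 12 | 6·1+1·6 = 12
gcd(1,3,6,1) = 1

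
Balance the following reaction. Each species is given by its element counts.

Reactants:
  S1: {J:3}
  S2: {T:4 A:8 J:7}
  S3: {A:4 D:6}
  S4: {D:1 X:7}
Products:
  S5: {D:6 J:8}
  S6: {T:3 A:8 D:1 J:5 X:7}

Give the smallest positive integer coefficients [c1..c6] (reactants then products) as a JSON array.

T: 5·0+3·4+2·0+4·0 = 12 | 2·0+4·3 = 12
A: 5·0+3·8+2·4+4·0 = 32 | 2·0+4·8 = 32
D: 5·0+3·0+2·6+4·1 = 16 | 2·6+4·1 = 16
J: 5·3+3·7+2·0+4·0 = 36 | 2·8+4·5 = 36
X: 5·0+3·0+2·0+4·7 = 28 | 2·0+4·7 = 28
gcd(5,3,2,4,2,4) = 1

Coefficients: [5, 3, 2, 4, 2, 4]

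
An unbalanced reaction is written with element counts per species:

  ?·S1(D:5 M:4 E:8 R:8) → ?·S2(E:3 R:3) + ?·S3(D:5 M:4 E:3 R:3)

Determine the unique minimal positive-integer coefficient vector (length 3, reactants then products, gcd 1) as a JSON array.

D: 3·5 = 15 | 5·0+3·5 = 15
M: 3·4 = 12 | 5·0+3·4 = 12
E: 3·8 = 24 | 5·3+3·3 = 24
R: 3·8 = 24 | 5·3+3·3 = 24
gcd(3,5,3) = 1

Coefficients: [3, 5, 3]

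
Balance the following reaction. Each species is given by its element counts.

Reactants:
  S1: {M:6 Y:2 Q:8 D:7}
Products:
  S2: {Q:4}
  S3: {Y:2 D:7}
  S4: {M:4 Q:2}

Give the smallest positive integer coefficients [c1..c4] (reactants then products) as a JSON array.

Coefficients: [4, 5, 4, 6]

M: 4·6 = 24 | 5·0+4·0+6·4 = 24
Y: 4·2 = 8 | 5·0+4·2+6·0 = 8
Q: 4·8 = 32 | 5·4+4·0+6·2 = 32
D: 4·7 = 28 | 5·0+4·7+6·0 = 28
gcd(4,5,4,6) = 1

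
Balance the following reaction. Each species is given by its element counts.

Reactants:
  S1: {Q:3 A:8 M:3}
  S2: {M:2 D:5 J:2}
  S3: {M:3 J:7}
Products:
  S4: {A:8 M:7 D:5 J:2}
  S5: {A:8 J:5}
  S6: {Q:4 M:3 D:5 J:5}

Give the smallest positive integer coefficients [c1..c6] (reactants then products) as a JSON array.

Q: 4·3+6·0+2·0 = 12 | 3·0+1·0+3·4 = 12
A: 4·8+6·0+2·0 = 32 | 3·8+1·8+3·0 = 32
M: 4·3+6·2+2·3 = 30 | 3·7+1·0+3·3 = 30
D: 4·0+6·5+2·0 = 30 | 3·5+1·0+3·5 = 30
J: 4·0+6·2+2·7 = 26 | 3·2+1·5+3·5 = 26
gcd(4,6,2,3,1,3) = 1

Coefficients: [4, 6, 2, 3, 1, 3]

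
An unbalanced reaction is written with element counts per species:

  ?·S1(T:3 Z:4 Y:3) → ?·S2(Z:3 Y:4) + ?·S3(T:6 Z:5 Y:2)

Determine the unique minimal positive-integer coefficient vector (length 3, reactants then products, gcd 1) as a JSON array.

T: 2·3 = 6 | 1·0+1·6 = 6
Z: 2·4 = 8 | 1·3+1·5 = 8
Y: 2·3 = 6 | 1·4+1·2 = 6
gcd(2,1,1) = 1

Coefficients: [2, 1, 1]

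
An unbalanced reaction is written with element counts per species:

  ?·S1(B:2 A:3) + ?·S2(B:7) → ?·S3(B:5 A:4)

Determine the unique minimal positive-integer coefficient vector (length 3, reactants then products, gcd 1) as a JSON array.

B: 4·2+1·7 = 15 | 3·5 = 15
A: 4·3+1·0 = 12 | 3·4 = 12
gcd(4,1,3) = 1

Coefficients: [4, 1, 3]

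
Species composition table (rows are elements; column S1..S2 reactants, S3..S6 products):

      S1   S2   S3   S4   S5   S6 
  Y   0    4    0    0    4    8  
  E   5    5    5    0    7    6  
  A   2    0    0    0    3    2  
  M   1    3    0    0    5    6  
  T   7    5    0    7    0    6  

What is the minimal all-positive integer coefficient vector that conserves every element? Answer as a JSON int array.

Coefficients: [4, 4, 4, 6, 2, 1]

Y: 4·0+4·4 = 16 | 4·0+6·0+2·4+1·8 = 16
E: 4·5+4·5 = 40 | 4·5+6·0+2·7+1·6 = 40
A: 4·2+4·0 = 8 | 4·0+6·0+2·3+1·2 = 8
M: 4·1+4·3 = 16 | 4·0+6·0+2·5+1·6 = 16
T: 4·7+4·5 = 48 | 4·0+6·7+2·0+1·6 = 48
gcd(4,4,4,6,2,1) = 1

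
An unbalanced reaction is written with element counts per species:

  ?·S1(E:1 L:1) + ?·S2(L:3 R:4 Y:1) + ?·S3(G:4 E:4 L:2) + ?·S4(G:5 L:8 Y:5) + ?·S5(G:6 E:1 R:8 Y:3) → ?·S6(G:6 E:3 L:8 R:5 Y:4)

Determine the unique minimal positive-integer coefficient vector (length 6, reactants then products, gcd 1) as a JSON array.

Coefficients: [3, 3, 2, 2, 1, 4]

G: 3·0+3·0+2·4+2·5+1·6 = 24 | 4·6 = 24
E: 3·1+3·0+2·4+2·0+1·1 = 12 | 4·3 = 12
L: 3·1+3·3+2·2+2·8+1·0 = 32 | 4·8 = 32
R: 3·0+3·4+2·0+2·0+1·8 = 20 | 4·5 = 20
Y: 3·0+3·1+2·0+2·5+1·3 = 16 | 4·4 = 16
gcd(3,3,2,2,1,4) = 1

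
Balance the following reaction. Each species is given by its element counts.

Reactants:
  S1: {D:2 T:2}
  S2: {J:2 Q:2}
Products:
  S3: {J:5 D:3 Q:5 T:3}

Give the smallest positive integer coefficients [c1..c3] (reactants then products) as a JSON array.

J: 3·0+5·2 = 10 | 2·5 = 10
D: 3·2+5·0 = 6 | 2·3 = 6
Q: 3·0+5·2 = 10 | 2·5 = 10
T: 3·2+5·0 = 6 | 2·3 = 6
gcd(3,5,2) = 1

Coefficients: [3, 5, 2]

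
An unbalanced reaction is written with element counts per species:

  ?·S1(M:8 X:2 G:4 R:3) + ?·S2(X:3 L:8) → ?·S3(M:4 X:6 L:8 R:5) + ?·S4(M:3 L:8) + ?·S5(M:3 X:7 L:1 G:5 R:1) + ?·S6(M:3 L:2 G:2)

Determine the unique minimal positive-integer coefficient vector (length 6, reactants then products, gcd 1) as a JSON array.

Coefficients: [4, 6, 2, 3, 2, 3]

M: 4·8+6·0 = 32 | 2·4+3·3+2·3+3·3 = 32
X: 4·2+6·3 = 26 | 2·6+3·0+2·7+3·0 = 26
L: 4·0+6·8 = 48 | 2·8+3·8+2·1+3·2 = 48
G: 4·4+6·0 = 16 | 2·0+3·0+2·5+3·2 = 16
R: 4·3+6·0 = 12 | 2·5+3·0+2·1+3·0 = 12
gcd(4,6,2,3,2,3) = 1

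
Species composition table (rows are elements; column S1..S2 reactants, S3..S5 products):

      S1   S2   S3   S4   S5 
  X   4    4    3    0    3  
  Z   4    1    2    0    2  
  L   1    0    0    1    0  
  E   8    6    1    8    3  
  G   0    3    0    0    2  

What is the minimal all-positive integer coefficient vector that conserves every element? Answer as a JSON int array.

X: 5·4+4·4 = 36 | 6·3+5·0+6·3 = 36
Z: 5·4+4·1 = 24 | 6·2+5·0+6·2 = 24
L: 5·1+4·0 = 5 | 6·0+5·1+6·0 = 5
E: 5·8+4·6 = 64 | 6·1+5·8+6·3 = 64
G: 5·0+4·3 = 12 | 6·0+5·0+6·2 = 12
gcd(5,4,6,5,6) = 1

Coefficients: [5, 4, 6, 5, 6]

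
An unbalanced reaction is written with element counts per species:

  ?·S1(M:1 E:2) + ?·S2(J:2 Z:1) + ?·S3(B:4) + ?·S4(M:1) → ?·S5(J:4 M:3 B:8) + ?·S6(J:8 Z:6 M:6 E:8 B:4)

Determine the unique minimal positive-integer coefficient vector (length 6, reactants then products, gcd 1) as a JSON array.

J: 4·0+6·2+3·0+5·0 = 12 | 1·4+1·8 = 12
Z: 4·0+6·1+3·0+5·0 = 6 | 1·0+1·6 = 6
M: 4·1+6·0+3·0+5·1 = 9 | 1·3+1·6 = 9
E: 4·2+6·0+3·0+5·0 = 8 | 1·0+1·8 = 8
B: 4·0+6·0+3·4+5·0 = 12 | 1·8+1·4 = 12
gcd(4,6,3,5,1,1) = 1

Coefficients: [4, 6, 3, 5, 1, 1]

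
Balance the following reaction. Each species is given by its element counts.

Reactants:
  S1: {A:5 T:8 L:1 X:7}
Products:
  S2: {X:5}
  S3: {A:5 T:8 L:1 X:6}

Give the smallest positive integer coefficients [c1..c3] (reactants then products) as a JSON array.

Coefficients: [5, 1, 5]

A: 5·5 = 25 | 1·0+5·5 = 25
T: 5·8 = 40 | 1·0+5·8 = 40
L: 5·1 = 5 | 1·0+5·1 = 5
X: 5·7 = 35 | 1·5+5·6 = 35
gcd(5,1,5) = 1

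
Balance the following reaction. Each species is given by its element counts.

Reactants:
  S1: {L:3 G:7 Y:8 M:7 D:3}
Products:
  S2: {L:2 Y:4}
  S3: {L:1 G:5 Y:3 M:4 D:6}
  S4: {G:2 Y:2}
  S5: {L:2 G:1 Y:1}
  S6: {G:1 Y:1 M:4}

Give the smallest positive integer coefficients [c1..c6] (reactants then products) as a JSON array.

L: 4·3 = 12 | 2·2+2·1+5·0+3·2+5·0 = 12
G: 4·7 = 28 | 2·0+2·5+5·2+3·1+5·1 = 28
Y: 4·8 = 32 | 2·4+2·3+5·2+3·1+5·1 = 32
M: 4·7 = 28 | 2·0+2·4+5·0+3·0+5·4 = 28
D: 4·3 = 12 | 2·0+2·6+5·0+3·0+5·0 = 12
gcd(4,2,2,5,3,5) = 1

Coefficients: [4, 2, 2, 5, 3, 5]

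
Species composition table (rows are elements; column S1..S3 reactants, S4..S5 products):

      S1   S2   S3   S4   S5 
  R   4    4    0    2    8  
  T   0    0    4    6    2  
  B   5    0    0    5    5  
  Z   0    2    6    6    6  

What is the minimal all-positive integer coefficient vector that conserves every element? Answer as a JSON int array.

Coefficients: [6, 3, 5, 2, 4]

R: 6·4+3·4+5·0 = 36 | 2·2+4·8 = 36
T: 6·0+3·0+5·4 = 20 | 2·6+4·2 = 20
B: 6·5+3·0+5·0 = 30 | 2·5+4·5 = 30
Z: 6·0+3·2+5·6 = 36 | 2·6+4·6 = 36
gcd(6,3,5,2,4) = 1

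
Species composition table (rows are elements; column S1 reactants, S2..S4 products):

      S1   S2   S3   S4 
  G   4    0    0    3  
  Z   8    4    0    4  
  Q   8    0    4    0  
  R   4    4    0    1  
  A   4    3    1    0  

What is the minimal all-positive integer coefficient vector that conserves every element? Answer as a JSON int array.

G: 3·4 = 12 | 2·0+6·0+4·3 = 12
Z: 3·8 = 24 | 2·4+6·0+4·4 = 24
Q: 3·8 = 24 | 2·0+6·4+4·0 = 24
R: 3·4 = 12 | 2·4+6·0+4·1 = 12
A: 3·4 = 12 | 2·3+6·1+4·0 = 12
gcd(3,2,6,4) = 1

Coefficients: [3, 2, 6, 4]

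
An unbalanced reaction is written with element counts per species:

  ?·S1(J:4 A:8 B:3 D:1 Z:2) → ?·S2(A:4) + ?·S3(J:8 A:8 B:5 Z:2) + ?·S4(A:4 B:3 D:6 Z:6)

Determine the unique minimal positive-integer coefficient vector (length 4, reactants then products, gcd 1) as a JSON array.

J: 6·4 = 24 | 5·0+3·8+1·0 = 24
A: 6·8 = 48 | 5·4+3·8+1·4 = 48
B: 6·3 = 18 | 5·0+3·5+1·3 = 18
D: 6·1 = 6 | 5·0+3·0+1·6 = 6
Z: 6·2 = 12 | 5·0+3·2+1·6 = 12
gcd(6,5,3,1) = 1

Coefficients: [6, 5, 3, 1]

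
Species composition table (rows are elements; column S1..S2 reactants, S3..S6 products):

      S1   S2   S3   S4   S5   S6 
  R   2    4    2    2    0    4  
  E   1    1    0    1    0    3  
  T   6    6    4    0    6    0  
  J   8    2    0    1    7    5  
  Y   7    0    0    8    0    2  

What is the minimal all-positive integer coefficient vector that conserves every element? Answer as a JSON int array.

Coefficients: [6, 2, 3, 5, 6, 1]

R: 6·2+2·4 = 20 | 3·2+5·2+6·0+1·4 = 20
E: 6·1+2·1 = 8 | 3·0+5·1+6·0+1·3 = 8
T: 6·6+2·6 = 48 | 3·4+5·0+6·6+1·0 = 48
J: 6·8+2·2 = 52 | 3·0+5·1+6·7+1·5 = 52
Y: 6·7+2·0 = 42 | 3·0+5·8+6·0+1·2 = 42
gcd(6,2,3,5,6,1) = 1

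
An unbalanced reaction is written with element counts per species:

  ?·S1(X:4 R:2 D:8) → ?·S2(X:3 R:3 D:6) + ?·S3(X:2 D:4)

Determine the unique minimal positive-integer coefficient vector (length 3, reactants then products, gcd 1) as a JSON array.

X: 3·4 = 12 | 2·3+3·2 = 12
R: 3·2 = 6 | 2·3+3·0 = 6
D: 3·8 = 24 | 2·6+3·4 = 24
gcd(3,2,3) = 1

Coefficients: [3, 2, 3]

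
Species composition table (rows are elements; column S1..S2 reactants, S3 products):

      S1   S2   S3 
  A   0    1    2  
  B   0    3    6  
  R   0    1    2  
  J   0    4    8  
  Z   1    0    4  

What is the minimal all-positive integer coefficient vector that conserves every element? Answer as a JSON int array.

A: 4·0+2·1 = 2 | 1·2 = 2
B: 4·0+2·3 = 6 | 1·6 = 6
R: 4·0+2·1 = 2 | 1·2 = 2
J: 4·0+2·4 = 8 | 1·8 = 8
Z: 4·1+2·0 = 4 | 1·4 = 4
gcd(4,2,1) = 1

Coefficients: [4, 2, 1]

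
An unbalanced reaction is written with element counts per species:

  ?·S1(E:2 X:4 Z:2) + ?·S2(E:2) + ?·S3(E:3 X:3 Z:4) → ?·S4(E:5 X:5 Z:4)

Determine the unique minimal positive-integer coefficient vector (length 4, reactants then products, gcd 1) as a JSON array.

E: 4·2+4·2+3·3 = 25 | 5·5 = 25
X: 4·4+4·0+3·3 = 25 | 5·5 = 25
Z: 4·2+4·0+3·4 = 20 | 5·4 = 20
gcd(4,4,3,5) = 1

Coefficients: [4, 4, 3, 5]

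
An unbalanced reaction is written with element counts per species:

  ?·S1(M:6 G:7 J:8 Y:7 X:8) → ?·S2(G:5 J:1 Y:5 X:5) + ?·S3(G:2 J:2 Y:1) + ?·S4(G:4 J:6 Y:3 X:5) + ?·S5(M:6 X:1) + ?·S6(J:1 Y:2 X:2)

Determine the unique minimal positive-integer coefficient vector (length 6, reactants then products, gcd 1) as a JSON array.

M: 3·6 = 18 | 1·0+4·0+2·0+3·6+3·0 = 18
G: 3·7 = 21 | 1·5+4·2+2·4+3·0+3·0 = 21
J: 3·8 = 24 | 1·1+4·2+2·6+3·0+3·1 = 24
Y: 3·7 = 21 | 1·5+4·1+2·3+3·0+3·2 = 21
X: 3·8 = 24 | 1·5+4·0+2·5+3·1+3·2 = 24
gcd(3,1,4,2,3,3) = 1

Coefficients: [3, 1, 4, 2, 3, 3]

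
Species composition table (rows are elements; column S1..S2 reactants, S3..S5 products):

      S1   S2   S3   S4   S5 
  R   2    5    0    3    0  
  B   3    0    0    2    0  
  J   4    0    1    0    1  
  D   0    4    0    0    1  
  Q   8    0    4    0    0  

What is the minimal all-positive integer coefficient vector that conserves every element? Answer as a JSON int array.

Coefficients: [2, 1, 4, 3, 4]

R: 2·2+1·5 = 9 | 4·0+3·3+4·0 = 9
B: 2·3+1·0 = 6 | 4·0+3·2+4·0 = 6
J: 2·4+1·0 = 8 | 4·1+3·0+4·1 = 8
D: 2·0+1·4 = 4 | 4·0+3·0+4·1 = 4
Q: 2·8+1·0 = 16 | 4·4+3·0+4·0 = 16
gcd(2,1,4,3,4) = 1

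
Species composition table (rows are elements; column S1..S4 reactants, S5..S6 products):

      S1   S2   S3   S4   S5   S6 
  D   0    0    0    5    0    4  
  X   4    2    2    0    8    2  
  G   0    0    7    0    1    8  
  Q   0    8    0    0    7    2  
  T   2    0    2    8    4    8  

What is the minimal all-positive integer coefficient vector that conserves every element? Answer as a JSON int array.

Coefficients: [2, 3, 6, 4, 2, 5]

D: 2·0+3·0+6·0+4·5 = 20 | 2·0+5·4 = 20
X: 2·4+3·2+6·2+4·0 = 26 | 2·8+5·2 = 26
G: 2·0+3·0+6·7+4·0 = 42 | 2·1+5·8 = 42
Q: 2·0+3·8+6·0+4·0 = 24 | 2·7+5·2 = 24
T: 2·2+3·0+6·2+4·8 = 48 | 2·4+5·8 = 48
gcd(2,3,6,4,2,5) = 1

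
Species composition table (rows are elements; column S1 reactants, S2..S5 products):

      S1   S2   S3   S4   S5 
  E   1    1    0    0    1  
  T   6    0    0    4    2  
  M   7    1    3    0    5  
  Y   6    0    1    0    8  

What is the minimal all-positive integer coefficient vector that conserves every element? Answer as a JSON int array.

E: 5·1 = 5 | 2·1+6·0+6·0+3·1 = 5
T: 5·6 = 30 | 2·0+6·0+6·4+3·2 = 30
M: 5·7 = 35 | 2·1+6·3+6·0+3·5 = 35
Y: 5·6 = 30 | 2·0+6·1+6·0+3·8 = 30
gcd(5,2,6,6,3) = 1

Coefficients: [5, 2, 6, 6, 3]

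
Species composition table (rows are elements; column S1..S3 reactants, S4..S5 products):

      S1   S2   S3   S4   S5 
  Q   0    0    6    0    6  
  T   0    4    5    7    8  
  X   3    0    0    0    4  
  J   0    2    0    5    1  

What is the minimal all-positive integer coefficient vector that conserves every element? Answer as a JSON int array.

Coefficients: [4, 4, 3, 1, 3]

Q: 4·0+4·0+3·6 = 18 | 1·0+3·6 = 18
T: 4·0+4·4+3·5 = 31 | 1·7+3·8 = 31
X: 4·3+4·0+3·0 = 12 | 1·0+3·4 = 12
J: 4·0+4·2+3·0 = 8 | 1·5+3·1 = 8
gcd(4,4,3,1,3) = 1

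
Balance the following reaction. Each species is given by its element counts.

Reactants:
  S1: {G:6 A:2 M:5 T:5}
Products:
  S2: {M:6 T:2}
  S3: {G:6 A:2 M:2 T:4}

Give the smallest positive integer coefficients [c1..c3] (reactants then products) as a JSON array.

G: 2·6 = 12 | 1·0+2·6 = 12
A: 2·2 = 4 | 1·0+2·2 = 4
M: 2·5 = 10 | 1·6+2·2 = 10
T: 2·5 = 10 | 1·2+2·4 = 10
gcd(2,1,2) = 1

Coefficients: [2, 1, 2]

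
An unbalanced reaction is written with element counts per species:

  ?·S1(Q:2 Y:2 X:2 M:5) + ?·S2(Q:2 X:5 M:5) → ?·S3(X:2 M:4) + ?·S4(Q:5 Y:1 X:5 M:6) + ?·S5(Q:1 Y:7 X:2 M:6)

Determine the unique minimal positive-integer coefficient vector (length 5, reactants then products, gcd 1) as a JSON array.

Coefficients: [5, 3, 4, 3, 1]

Q: 5·2+3·2 = 16 | 4·0+3·5+1·1 = 16
Y: 5·2+3·0 = 10 | 4·0+3·1+1·7 = 10
X: 5·2+3·5 = 25 | 4·2+3·5+1·2 = 25
M: 5·5+3·5 = 40 | 4·4+3·6+1·6 = 40
gcd(5,3,4,3,1) = 1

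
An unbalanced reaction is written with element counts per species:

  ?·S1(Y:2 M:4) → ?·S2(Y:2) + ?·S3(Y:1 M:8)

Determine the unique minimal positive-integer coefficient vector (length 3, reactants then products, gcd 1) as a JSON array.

Y: 4·2 = 8 | 3·2+2·1 = 8
M: 4·4 = 16 | 3·0+2·8 = 16
gcd(4,3,2) = 1

Coefficients: [4, 3, 2]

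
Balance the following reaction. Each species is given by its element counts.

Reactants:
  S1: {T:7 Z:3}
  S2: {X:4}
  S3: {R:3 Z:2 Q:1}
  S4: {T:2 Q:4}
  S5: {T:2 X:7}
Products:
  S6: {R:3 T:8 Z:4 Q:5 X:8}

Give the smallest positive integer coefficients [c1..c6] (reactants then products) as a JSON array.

R: 4·0+5·0+6·3+6·0+4·0 = 18 | 6·3 = 18
T: 4·7+5·0+6·0+6·2+4·2 = 48 | 6·8 = 48
Z: 4·3+5·0+6·2+6·0+4·0 = 24 | 6·4 = 24
Q: 4·0+5·0+6·1+6·4+4·0 = 30 | 6·5 = 30
X: 4·0+5·4+6·0+6·0+4·7 = 48 | 6·8 = 48
gcd(4,5,6,6,4,6) = 1

Coefficients: [4, 5, 6, 6, 4, 6]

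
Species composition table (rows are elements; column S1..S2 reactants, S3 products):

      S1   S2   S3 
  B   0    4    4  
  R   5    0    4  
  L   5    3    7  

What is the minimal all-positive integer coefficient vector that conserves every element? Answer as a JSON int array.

B: 4·0+5·4 = 20 | 5·4 = 20
R: 4·5+5·0 = 20 | 5·4 = 20
L: 4·5+5·3 = 35 | 5·7 = 35
gcd(4,5,5) = 1

Coefficients: [4, 5, 5]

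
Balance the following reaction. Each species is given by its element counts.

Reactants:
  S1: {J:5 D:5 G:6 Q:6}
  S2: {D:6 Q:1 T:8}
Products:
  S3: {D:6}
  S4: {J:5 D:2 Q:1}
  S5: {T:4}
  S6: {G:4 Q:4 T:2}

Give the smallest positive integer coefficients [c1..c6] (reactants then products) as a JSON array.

J: 4·5+4·0 = 20 | 6·0+4·5+5·0+6·0 = 20
D: 4·5+4·6 = 44 | 6·6+4·2+5·0+6·0 = 44
G: 4·6+4·0 = 24 | 6·0+4·0+5·0+6·4 = 24
Q: 4·6+4·1 = 28 | 6·0+4·1+5·0+6·4 = 28
T: 4·0+4·8 = 32 | 6·0+4·0+5·4+6·2 = 32
gcd(4,4,6,4,5,6) = 1

Coefficients: [4, 4, 6, 4, 5, 6]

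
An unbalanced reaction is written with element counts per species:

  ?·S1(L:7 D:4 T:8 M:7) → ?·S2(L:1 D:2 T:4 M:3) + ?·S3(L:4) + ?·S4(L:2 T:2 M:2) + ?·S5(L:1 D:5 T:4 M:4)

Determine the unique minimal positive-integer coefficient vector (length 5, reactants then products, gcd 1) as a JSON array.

Coefficients: [5, 5, 4, 6, 2]

L: 5·7 = 35 | 5·1+4·4+6·2+2·1 = 35
D: 5·4 = 20 | 5·2+4·0+6·0+2·5 = 20
T: 5·8 = 40 | 5·4+4·0+6·2+2·4 = 40
M: 5·7 = 35 | 5·3+4·0+6·2+2·4 = 35
gcd(5,5,4,6,2) = 1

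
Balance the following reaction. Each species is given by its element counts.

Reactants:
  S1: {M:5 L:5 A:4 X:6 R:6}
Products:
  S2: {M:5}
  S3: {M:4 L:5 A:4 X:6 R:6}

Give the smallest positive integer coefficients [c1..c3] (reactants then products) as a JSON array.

Coefficients: [5, 1, 5]

M: 5·5 = 25 | 1·5+5·4 = 25
L: 5·5 = 25 | 1·0+5·5 = 25
A: 5·4 = 20 | 1·0+5·4 = 20
X: 5·6 = 30 | 1·0+5·6 = 30
R: 5·6 = 30 | 1·0+5·6 = 30
gcd(5,1,5) = 1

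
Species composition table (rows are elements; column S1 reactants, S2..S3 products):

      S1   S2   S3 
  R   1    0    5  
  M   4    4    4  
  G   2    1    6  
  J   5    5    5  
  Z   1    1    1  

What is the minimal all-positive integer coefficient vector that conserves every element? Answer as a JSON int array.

Coefficients: [5, 4, 1]

R: 5·1 = 5 | 4·0+1·5 = 5
M: 5·4 = 20 | 4·4+1·4 = 20
G: 5·2 = 10 | 4·1+1·6 = 10
J: 5·5 = 25 | 4·5+1·5 = 25
Z: 5·1 = 5 | 4·1+1·1 = 5
gcd(5,4,1) = 1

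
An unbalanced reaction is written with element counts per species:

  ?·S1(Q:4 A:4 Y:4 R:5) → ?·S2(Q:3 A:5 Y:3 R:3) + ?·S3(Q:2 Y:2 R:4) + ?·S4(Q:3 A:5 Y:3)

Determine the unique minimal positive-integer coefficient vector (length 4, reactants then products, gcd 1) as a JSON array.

Coefficients: [5, 3, 4, 1]

Q: 5·4 = 20 | 3·3+4·2+1·3 = 20
A: 5·4 = 20 | 3·5+4·0+1·5 = 20
Y: 5·4 = 20 | 3·3+4·2+1·3 = 20
R: 5·5 = 25 | 3·3+4·4+1·0 = 25
gcd(5,3,4,1) = 1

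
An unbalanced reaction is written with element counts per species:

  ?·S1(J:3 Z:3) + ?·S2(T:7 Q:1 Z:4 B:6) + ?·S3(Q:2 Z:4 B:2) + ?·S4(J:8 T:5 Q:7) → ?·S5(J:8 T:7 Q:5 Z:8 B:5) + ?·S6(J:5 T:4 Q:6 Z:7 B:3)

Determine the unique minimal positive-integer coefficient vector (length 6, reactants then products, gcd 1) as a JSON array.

J: 6·3+3·0+4·0+3·8 = 42 | 4·8+2·5 = 42
T: 6·0+3·7+4·0+3·5 = 36 | 4·7+2·4 = 36
Q: 6·0+3·1+4·2+3·7 = 32 | 4·5+2·6 = 32
Z: 6·3+3·4+4·4+3·0 = 46 | 4·8+2·7 = 46
B: 6·0+3·6+4·2+3·0 = 26 | 4·5+2·3 = 26
gcd(6,3,4,3,4,2) = 1

Coefficients: [6, 3, 4, 3, 4, 2]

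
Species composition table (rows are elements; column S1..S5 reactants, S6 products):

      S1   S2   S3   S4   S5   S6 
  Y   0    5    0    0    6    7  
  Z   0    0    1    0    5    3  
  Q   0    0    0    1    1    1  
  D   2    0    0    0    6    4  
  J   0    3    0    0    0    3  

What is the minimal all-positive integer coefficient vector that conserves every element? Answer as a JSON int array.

Coefficients: [3, 3, 4, 2, 1, 3]

Y: 3·0+3·5+4·0+2·0+1·6 = 21 | 3·7 = 21
Z: 3·0+3·0+4·1+2·0+1·5 = 9 | 3·3 = 9
Q: 3·0+3·0+4·0+2·1+1·1 = 3 | 3·1 = 3
D: 3·2+3·0+4·0+2·0+1·6 = 12 | 3·4 = 12
J: 3·0+3·3+4·0+2·0+1·0 = 9 | 3·3 = 9
gcd(3,3,4,2,1,3) = 1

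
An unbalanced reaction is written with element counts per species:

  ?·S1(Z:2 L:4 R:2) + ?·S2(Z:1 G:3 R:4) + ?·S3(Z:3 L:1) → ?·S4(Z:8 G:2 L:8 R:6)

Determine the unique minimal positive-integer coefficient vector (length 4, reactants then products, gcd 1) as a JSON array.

Z: 5·2+2·1+4·3 = 24 | 3·8 = 24
G: 5·0+2·3+4·0 = 6 | 3·2 = 6
L: 5·4+2·0+4·1 = 24 | 3·8 = 24
R: 5·2+2·4+4·0 = 18 | 3·6 = 18
gcd(5,2,4,3) = 1

Coefficients: [5, 2, 4, 3]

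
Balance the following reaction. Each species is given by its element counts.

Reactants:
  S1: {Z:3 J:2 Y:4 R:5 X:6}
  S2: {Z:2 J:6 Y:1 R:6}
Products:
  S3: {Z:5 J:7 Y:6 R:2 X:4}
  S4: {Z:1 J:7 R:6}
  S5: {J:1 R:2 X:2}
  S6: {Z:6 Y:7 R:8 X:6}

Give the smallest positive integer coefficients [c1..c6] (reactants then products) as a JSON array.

Coefficients: [4, 4, 1, 3, 4, 2]

Z: 4·3+4·2 = 20 | 1·5+3·1+4·0+2·6 = 20
J: 4·2+4·6 = 32 | 1·7+3·7+4·1+2·0 = 32
Y: 4·4+4·1 = 20 | 1·6+3·0+4·0+2·7 = 20
R: 4·5+4·6 = 44 | 1·2+3·6+4·2+2·8 = 44
X: 4·6+4·0 = 24 | 1·4+3·0+4·2+2·6 = 24
gcd(4,4,1,3,4,2) = 1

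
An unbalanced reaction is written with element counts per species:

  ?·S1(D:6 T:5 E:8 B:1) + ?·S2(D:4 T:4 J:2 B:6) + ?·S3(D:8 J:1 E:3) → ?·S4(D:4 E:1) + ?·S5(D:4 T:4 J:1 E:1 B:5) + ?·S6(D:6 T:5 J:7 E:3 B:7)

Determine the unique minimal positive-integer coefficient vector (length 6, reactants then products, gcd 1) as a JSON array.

Coefficients: [1, 6, 1, 2, 6, 1]

D: 1·6+6·4+1·8 = 38 | 2·4+6·4+1·6 = 38
T: 1·5+6·4+1·0 = 29 | 2·0+6·4+1·5 = 29
J: 1·0+6·2+1·1 = 13 | 2·0+6·1+1·7 = 13
E: 1·8+6·0+1·3 = 11 | 2·1+6·1+1·3 = 11
B: 1·1+6·6+1·0 = 37 | 2·0+6·5+1·7 = 37
gcd(1,6,1,2,6,1) = 1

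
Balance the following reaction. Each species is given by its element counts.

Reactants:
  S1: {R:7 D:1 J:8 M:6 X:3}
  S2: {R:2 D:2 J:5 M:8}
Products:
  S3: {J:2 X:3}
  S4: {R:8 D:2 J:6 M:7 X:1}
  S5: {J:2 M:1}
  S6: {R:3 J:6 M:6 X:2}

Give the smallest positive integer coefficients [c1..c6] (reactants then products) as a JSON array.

R: 6·7+2·2 = 46 | 3·0+5·8+5·0+2·3 = 46
D: 6·1+2·2 = 10 | 3·0+5·2+5·0+2·0 = 10
J: 6·8+2·5 = 58 | 3·2+5·6+5·2+2·6 = 58
M: 6·6+2·8 = 52 | 3·0+5·7+5·1+2·6 = 52
X: 6·3+2·0 = 18 | 3·3+5·1+5·0+2·2 = 18
gcd(6,2,3,5,5,2) = 1

Coefficients: [6, 2, 3, 5, 5, 2]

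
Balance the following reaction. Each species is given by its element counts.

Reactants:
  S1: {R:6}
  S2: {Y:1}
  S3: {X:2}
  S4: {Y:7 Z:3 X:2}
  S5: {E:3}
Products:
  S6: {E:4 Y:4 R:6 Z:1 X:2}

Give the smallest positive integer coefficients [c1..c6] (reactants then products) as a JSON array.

Coefficients: [3, 5, 2, 1, 4, 3]

E: 3·0+5·0+2·0+1·0+4·3 = 12 | 3·4 = 12
Y: 3·0+5·1+2·0+1·7+4·0 = 12 | 3·4 = 12
R: 3·6+5·0+2·0+1·0+4·0 = 18 | 3·6 = 18
Z: 3·0+5·0+2·0+1·3+4·0 = 3 | 3·1 = 3
X: 3·0+5·0+2·2+1·2+4·0 = 6 | 3·2 = 6
gcd(3,5,2,1,4,3) = 1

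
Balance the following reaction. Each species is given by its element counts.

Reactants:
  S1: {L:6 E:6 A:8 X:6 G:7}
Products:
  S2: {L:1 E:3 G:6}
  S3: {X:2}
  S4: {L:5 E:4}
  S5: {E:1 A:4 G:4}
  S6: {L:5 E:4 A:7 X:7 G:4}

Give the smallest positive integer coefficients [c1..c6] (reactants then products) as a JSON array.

L: 6·6 = 36 | 1·1+4·0+3·5+5·0+4·5 = 36
E: 6·6 = 36 | 1·3+4·0+3·4+5·1+4·4 = 36
A: 6·8 = 48 | 1·0+4·0+3·0+5·4+4·7 = 48
X: 6·6 = 36 | 1·0+4·2+3·0+5·0+4·7 = 36
G: 6·7 = 42 | 1·6+4·0+3·0+5·4+4·4 = 42
gcd(6,1,4,3,5,4) = 1

Coefficients: [6, 1, 4, 3, 5, 4]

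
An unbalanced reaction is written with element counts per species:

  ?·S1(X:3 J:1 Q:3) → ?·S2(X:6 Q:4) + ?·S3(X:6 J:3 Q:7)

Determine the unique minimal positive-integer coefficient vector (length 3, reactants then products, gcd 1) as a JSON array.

X: 6·3 = 18 | 1·6+2·6 = 18
J: 6·1 = 6 | 1·0+2·3 = 6
Q: 6·3 = 18 | 1·4+2·7 = 18
gcd(6,1,2) = 1

Coefficients: [6, 1, 2]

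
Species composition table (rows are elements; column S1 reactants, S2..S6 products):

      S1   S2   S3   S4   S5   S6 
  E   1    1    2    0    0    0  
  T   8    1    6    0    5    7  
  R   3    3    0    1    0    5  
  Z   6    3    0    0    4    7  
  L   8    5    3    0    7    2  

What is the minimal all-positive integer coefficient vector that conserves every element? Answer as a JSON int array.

E: 3·1 = 3 | 1·1+1·2+1·0+2·0+1·0 = 3
T: 3·8 = 24 | 1·1+1·6+1·0+2·5+1·7 = 24
R: 3·3 = 9 | 1·3+1·0+1·1+2·0+1·5 = 9
Z: 3·6 = 18 | 1·3+1·0+1·0+2·4+1·7 = 18
L: 3·8 = 24 | 1·5+1·3+1·0+2·7+1·2 = 24
gcd(3,1,1,1,2,1) = 1

Coefficients: [3, 1, 1, 1, 2, 1]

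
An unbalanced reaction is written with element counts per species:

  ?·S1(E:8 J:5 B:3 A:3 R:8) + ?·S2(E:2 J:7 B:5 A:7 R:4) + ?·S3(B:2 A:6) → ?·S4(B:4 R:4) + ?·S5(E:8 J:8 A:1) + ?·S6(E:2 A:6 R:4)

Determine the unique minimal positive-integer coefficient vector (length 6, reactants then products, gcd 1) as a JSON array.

Coefficients: [5, 1, 2, 6, 4, 5]

E: 5·8+1·2+2·0 = 42 | 6·0+4·8+5·2 = 42
J: 5·5+1·7+2·0 = 32 | 6·0+4·8+5·0 = 32
B: 5·3+1·5+2·2 = 24 | 6·4+4·0+5·0 = 24
A: 5·3+1·7+2·6 = 34 | 6·0+4·1+5·6 = 34
R: 5·8+1·4+2·0 = 44 | 6·4+4·0+5·4 = 44
gcd(5,1,2,6,4,5) = 1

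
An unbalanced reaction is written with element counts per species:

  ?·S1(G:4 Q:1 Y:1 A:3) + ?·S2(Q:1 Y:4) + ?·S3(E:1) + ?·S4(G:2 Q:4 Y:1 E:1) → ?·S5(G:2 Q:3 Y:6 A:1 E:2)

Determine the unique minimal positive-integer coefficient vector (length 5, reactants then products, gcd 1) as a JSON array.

Coefficients: [1, 4, 5, 1, 3]

G: 1·4+4·0+5·0+1·2 = 6 | 3·2 = 6
Q: 1·1+4·1+5·0+1·4 = 9 | 3·3 = 9
Y: 1·1+4·4+5·0+1·1 = 18 | 3·6 = 18
A: 1·3+4·0+5·0+1·0 = 3 | 3·1 = 3
E: 1·0+4·0+5·1+1·1 = 6 | 3·2 = 6
gcd(1,4,5,1,3) = 1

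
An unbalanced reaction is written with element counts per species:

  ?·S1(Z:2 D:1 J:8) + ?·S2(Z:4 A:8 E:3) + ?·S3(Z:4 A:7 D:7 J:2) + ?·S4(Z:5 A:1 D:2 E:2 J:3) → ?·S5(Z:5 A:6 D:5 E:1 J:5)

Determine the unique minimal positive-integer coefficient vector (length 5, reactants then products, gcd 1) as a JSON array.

Z: 2·2+1·4+3·4+1·5 = 25 | 5·5 = 25
A: 2·0+1·8+3·7+1·1 = 30 | 5·6 = 30
D: 2·1+1·0+3·7+1·2 = 25 | 5·5 = 25
E: 2·0+1·3+3·0+1·2 = 5 | 5·1 = 5
J: 2·8+1·0+3·2+1·3 = 25 | 5·5 = 25
gcd(2,1,3,1,5) = 1

Coefficients: [2, 1, 3, 1, 5]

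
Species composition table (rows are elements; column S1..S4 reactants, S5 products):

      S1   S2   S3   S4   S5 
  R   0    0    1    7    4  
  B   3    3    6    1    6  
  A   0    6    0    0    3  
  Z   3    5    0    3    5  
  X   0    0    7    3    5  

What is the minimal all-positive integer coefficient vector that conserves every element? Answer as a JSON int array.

Coefficients: [2, 3, 3, 3, 6]

R: 2·0+3·0+3·1+3·7 = 24 | 6·4 = 24
B: 2·3+3·3+3·6+3·1 = 36 | 6·6 = 36
A: 2·0+3·6+3·0+3·0 = 18 | 6·3 = 18
Z: 2·3+3·5+3·0+3·3 = 30 | 6·5 = 30
X: 2·0+3·0+3·7+3·3 = 30 | 6·5 = 30
gcd(2,3,3,3,6) = 1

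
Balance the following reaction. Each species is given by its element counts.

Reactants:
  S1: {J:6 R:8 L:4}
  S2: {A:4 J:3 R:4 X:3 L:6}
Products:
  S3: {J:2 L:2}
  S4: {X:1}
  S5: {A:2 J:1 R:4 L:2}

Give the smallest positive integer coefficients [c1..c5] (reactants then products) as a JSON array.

Coefficients: [1, 2, 4, 6, 4]

A: 1·0+2·4 = 8 | 4·0+6·0+4·2 = 8
J: 1·6+2·3 = 12 | 4·2+6·0+4·1 = 12
R: 1·8+2·4 = 16 | 4·0+6·0+4·4 = 16
X: 1·0+2·3 = 6 | 4·0+6·1+4·0 = 6
L: 1·4+2·6 = 16 | 4·2+6·0+4·2 = 16
gcd(1,2,4,6,4) = 1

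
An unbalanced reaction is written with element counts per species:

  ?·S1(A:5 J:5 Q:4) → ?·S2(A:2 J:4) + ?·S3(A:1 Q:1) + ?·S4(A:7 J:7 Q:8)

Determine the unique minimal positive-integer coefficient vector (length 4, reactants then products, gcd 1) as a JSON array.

Coefficients: [3, 2, 4, 1]

A: 3·5 = 15 | 2·2+4·1+1·7 = 15
J: 3·5 = 15 | 2·4+4·0+1·7 = 15
Q: 3·4 = 12 | 2·0+4·1+1·8 = 12
gcd(3,2,4,1) = 1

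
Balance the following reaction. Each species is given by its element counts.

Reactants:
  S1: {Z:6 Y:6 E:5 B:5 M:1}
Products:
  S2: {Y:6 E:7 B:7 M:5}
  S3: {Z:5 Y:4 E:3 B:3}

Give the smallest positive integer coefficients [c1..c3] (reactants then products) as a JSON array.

Coefficients: [5, 1, 6]

Z: 5·6 = 30 | 1·0+6·5 = 30
Y: 5·6 = 30 | 1·6+6·4 = 30
E: 5·5 = 25 | 1·7+6·3 = 25
B: 5·5 = 25 | 1·7+6·3 = 25
M: 5·1 = 5 | 1·5+6·0 = 5
gcd(5,1,6) = 1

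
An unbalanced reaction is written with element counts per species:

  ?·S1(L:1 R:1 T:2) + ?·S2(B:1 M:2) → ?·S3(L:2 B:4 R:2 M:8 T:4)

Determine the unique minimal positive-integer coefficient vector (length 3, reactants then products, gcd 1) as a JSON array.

Coefficients: [2, 4, 1]

L: 2·1+4·0 = 2 | 1·2 = 2
B: 2·0+4·1 = 4 | 1·4 = 4
R: 2·1+4·0 = 2 | 1·2 = 2
M: 2·0+4·2 = 8 | 1·8 = 8
T: 2·2+4·0 = 4 | 1·4 = 4
gcd(2,4,1) = 1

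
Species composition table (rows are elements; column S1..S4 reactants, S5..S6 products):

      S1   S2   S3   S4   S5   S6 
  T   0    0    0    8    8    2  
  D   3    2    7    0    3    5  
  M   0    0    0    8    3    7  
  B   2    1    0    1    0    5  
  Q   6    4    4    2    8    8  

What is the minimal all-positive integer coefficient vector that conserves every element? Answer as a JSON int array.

Coefficients: [5, 5, 1, 5, 4, 4]

T: 5·0+5·0+1·0+5·8 = 40 | 4·8+4·2 = 40
D: 5·3+5·2+1·7+5·0 = 32 | 4·3+4·5 = 32
M: 5·0+5·0+1·0+5·8 = 40 | 4·3+4·7 = 40
B: 5·2+5·1+1·0+5·1 = 20 | 4·0+4·5 = 20
Q: 5·6+5·4+1·4+5·2 = 64 | 4·8+4·8 = 64
gcd(5,5,1,5,4,4) = 1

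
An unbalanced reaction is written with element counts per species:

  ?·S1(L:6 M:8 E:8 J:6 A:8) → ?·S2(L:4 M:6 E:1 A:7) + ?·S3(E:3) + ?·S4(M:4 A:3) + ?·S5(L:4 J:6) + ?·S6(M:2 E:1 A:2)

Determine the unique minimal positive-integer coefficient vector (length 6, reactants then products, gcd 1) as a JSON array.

Coefficients: [2, 1, 4, 1, 2, 3]

L: 2·6 = 12 | 1·4+4·0+1·0+2·4+3·0 = 12
M: 2·8 = 16 | 1·6+4·0+1·4+2·0+3·2 = 16
E: 2·8 = 16 | 1·1+4·3+1·0+2·0+3·1 = 16
J: 2·6 = 12 | 1·0+4·0+1·0+2·6+3·0 = 12
A: 2·8 = 16 | 1·7+4·0+1·3+2·0+3·2 = 16
gcd(2,1,4,1,2,3) = 1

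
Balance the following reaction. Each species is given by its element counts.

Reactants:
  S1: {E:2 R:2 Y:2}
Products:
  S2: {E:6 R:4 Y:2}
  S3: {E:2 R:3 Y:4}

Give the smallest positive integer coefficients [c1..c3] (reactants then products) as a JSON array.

Coefficients: [5, 1, 2]

E: 5·2 = 10 | 1·6+2·2 = 10
R: 5·2 = 10 | 1·4+2·3 = 10
Y: 5·2 = 10 | 1·2+2·4 = 10
gcd(5,1,2) = 1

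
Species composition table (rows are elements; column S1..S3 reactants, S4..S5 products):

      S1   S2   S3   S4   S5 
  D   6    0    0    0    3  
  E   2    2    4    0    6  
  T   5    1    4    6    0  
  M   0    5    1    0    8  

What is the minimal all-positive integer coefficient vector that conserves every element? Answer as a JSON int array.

D: 1·6+3·0+1·0 = 6 | 2·0+2·3 = 6
E: 1·2+3·2+1·4 = 12 | 2·0+2·6 = 12
T: 1·5+3·1+1·4 = 12 | 2·6+2·0 = 12
M: 1·0+3·5+1·1 = 16 | 2·0+2·8 = 16
gcd(1,3,1,2,2) = 1

Coefficients: [1, 3, 1, 2, 2]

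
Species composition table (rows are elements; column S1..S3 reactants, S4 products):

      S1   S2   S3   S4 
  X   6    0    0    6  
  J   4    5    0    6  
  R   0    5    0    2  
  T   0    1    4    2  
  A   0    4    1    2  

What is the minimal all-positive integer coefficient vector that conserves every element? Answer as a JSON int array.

X: 5·6+2·0+2·0 = 30 | 5·6 = 30
J: 5·4+2·5+2·0 = 30 | 5·6 = 30
R: 5·0+2·5+2·0 = 10 | 5·2 = 10
T: 5·0+2·1+2·4 = 10 | 5·2 = 10
A: 5·0+2·4+2·1 = 10 | 5·2 = 10
gcd(5,2,2,5) = 1

Coefficients: [5, 2, 2, 5]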